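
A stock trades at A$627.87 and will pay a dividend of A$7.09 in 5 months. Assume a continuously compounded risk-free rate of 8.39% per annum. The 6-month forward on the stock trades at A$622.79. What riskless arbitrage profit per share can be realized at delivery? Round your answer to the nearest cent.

PV(dividends) I = 7.09·e^(−0.0839·5/12) = 6.8464
Fair forward F* = (S − I)·e^(rT) = (627.87 − 6.8464)·e^0.041950 = 621.0236 × 1.042842 = 647.6295
Market A$622.79 < fair 647.6295: forward underpriced → reverse cash-and-carry (short the stock, invest proceeds at r, pay the dividends, go long the forward).
Profit at T = |F_mkt − F*| = |622.79 − 647.6295| = A$24.84 per share

A$24.84 per share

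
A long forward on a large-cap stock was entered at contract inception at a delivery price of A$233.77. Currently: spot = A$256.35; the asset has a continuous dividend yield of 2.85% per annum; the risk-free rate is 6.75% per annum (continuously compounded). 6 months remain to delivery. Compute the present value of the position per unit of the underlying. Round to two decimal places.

A$26.71

Current fair forward for the remaining 6 months: F = S·e^((r − q)·T), (r − q) = 0.0675 − 0.0285 = 0.0390
F = 256.35 · e^(0.0390 × 6/12) = 256.35 × 1.019691 = 261.3978
Value of long forward = (F − K)·e^(−rT) = (261.3978 − 233.77) · e^(−0.0675·6/12)
= 27.6278 × 0.966813 = 26.71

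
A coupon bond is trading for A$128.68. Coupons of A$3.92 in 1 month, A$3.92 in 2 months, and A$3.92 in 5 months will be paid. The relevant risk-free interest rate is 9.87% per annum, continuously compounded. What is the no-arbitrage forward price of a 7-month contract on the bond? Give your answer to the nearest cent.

A$124.12

PV(coupons) I = 3.92·e^(−0.0987·1/12) + 3.92·e^(−0.0987·2/12) + 3.92·e^(−0.0987·5/12)
I = 3.8879 + 3.8560 + 3.7621 = 11.5060
F = (S − I)·e^(rT) = (128.68 − 11.5060) · e^(0.0987·7/12)
= 117.1740 · e^0.057575 = 117.1740 × 1.059265 = A$124.12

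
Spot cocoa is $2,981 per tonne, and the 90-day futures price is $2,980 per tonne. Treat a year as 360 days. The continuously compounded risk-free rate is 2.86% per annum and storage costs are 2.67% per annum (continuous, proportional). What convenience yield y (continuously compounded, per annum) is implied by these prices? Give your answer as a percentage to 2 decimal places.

5.66%

F = S·e^((r+u−y)T) ⇒ (r+u−y) = ln(F/S)/T
ln(2980/2981) = -0.000336; /T ⇒ -0.001344
y = r + u − ln(F/S)/T = 0.0286 + 0.0267 + 0.001344 = 0.056644
y = 5.66%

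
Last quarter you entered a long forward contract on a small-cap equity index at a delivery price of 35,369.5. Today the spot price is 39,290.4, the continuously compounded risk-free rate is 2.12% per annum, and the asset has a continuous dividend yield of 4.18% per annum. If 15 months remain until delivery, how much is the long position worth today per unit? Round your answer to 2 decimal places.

Current fair forward for the remaining 15 months: F = S·e^((r − q)·T), (r − q) = 0.0212 − 0.0418 = -0.0206
F = 39290.4 · e^(-0.0206 × 15/12) = 39290.4 × 0.97457870 = 38291.5870
Value of long forward = (F − K)·e^(−rT) = (38291.5870 − 35369.5) · e^(−0.0212·15/12)
= 2922.0870 × 0.97384804 = 2845.67

2845.67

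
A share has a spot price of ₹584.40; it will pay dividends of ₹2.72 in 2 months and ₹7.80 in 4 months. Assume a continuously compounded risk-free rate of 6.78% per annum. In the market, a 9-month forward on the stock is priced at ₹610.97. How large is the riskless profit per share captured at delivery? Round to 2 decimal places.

PV(dividends) I = 2.72·e^(−0.0678·2/12) + 7.80·e^(−0.0678·4/12) = 10.3151
Fair forward F* = (S − I)·e^(rT) = (584.40 − 10.3151)·e^0.050850 = 574.0849 × 1.052165 = 604.0320
Market ₹610.97 > fair 604.0320: forward overpriced → cash-and-carry (borrow at r, buy the stock and collect the dividends, short the forward).
Profit at T = |F_mkt − F*| = |610.97 − 604.0320| = ₹6.94 per share

₹6.94 per share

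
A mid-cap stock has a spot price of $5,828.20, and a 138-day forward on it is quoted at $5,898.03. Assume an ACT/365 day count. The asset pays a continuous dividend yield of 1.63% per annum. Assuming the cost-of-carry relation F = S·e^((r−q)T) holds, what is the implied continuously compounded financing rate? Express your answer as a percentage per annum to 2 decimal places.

4.78%

From F = S·e^((r−q)T): (r − q) = ln(F/S)/T
ln(5898.03/5828.20) = ln(1.011981) = 0.011910
(r − q) = 0.011910 / (138/365) = 0.031501
r = ln(F/S)/T + q = 0.031501 + 0.0163 = 0.047801
r = 4.78%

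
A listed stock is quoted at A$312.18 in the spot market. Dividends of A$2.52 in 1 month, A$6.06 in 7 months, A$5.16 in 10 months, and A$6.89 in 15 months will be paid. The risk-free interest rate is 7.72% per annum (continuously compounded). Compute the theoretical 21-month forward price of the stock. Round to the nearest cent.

PV(dividends) I = 2.52·e^(−0.0772·1/12) + 6.06·e^(−0.0772·7/12) + 5.16·e^(−0.0772·10/12) + 6.89·e^(−0.0772·15/12)
I = 2.5038 + 5.7932 + 4.8385 + 6.2562 = 19.3917
F = (S − I)·e^(rT) = (312.18 − 19.3917) · e^(0.0772·21/12)
= 292.7883 · e^0.135100 = 292.7883 × 1.144651 = A$335.14

A$335.14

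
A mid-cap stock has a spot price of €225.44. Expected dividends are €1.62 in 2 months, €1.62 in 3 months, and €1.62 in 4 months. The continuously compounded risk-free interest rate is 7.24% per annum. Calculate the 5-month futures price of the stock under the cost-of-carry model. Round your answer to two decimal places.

€227.43

PV(dividends) I = 1.62·e^(−0.0724·2/12) + 1.62·e^(−0.0724·3/12) + 1.62·e^(−0.0724·4/12)
I = 1.6006 + 1.5909 + 1.5814 = 4.7729
F = (S − I)·e^(rT) = (225.44 − 4.7729) · e^(0.0724·5/12)
= 220.6671 · e^0.030167 = 220.6671 × 1.030627 = €227.43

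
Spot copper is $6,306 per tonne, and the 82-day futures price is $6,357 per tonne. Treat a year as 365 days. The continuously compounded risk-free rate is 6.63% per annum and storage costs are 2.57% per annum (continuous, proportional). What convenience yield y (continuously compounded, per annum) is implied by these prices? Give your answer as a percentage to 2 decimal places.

F = S·e^((r+u−y)T) ⇒ (r+u−y) = ln(F/S)/T
ln(6357/6306) = 0.008055; /T ⇒ 0.035855
y = r + u − ln(F/S)/T = 0.0663 + 0.0257 − 0.035855 = 0.056145
y = 5.61%

5.61%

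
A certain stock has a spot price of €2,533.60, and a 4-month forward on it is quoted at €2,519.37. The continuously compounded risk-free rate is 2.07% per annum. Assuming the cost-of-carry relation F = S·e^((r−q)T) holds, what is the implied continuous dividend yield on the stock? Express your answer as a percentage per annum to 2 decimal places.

From F = S·e^((r−q)T): (r − q) = ln(F/S)/T
ln(2519.37/2533.60) = ln(0.994383) = -0.005633
(r − q) = -0.005633 / (4/12) = -0.016899
q = r − ln(F/S)/T = 0.0207 + 0.016899 = 0.037599
q = 3.76%

3.76%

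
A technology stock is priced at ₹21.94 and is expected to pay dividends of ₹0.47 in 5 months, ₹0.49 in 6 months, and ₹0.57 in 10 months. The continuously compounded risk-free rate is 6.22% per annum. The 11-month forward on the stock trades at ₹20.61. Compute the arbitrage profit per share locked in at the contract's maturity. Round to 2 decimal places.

₹1.06 per share

PV(dividends) I = 0.47·e^(−0.0622·5/12) + 0.49·e^(−0.0622·6/12) + 0.57·e^(−0.0622·10/12) = 1.4742
Fair forward F* = (S − I)·e^(rT) = (21.94 − 1.4742)·e^0.057017 = 20.4658 × 1.058674 = 21.6666
Market ₹20.61 < fair 21.6666: forward underpriced → reverse cash-and-carry (short the stock, invest proceeds at r, pay the dividends, go long the forward).
Profit at T = |F_mkt − F*| = |20.61 − 21.6666| = ₹1.06 per share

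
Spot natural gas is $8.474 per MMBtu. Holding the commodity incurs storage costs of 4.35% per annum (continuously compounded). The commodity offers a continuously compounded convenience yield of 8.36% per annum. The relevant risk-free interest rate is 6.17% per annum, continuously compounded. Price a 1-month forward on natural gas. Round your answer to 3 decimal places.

Net carry = r + u − y = 0.0617 + 0.0435 − 0.0836 = 0.0216
F = S·e^((r+u−y)T) = 8.474 · e^(0.0216 × 1/12) = 8.474 · e^0.001800
= 8.474 × 1.001802 = $8.489 per MMBtu

$8.489 per MMBtu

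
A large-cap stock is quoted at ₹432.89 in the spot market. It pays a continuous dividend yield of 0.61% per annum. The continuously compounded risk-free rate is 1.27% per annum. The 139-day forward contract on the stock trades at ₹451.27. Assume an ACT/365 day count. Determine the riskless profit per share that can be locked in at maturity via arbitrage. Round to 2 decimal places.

Fair forward: F* = S·e^(carry·T), with carry = (r − q) = 0.0127 − 0.0061 = 0.0066
F* = 432.89 · e^(0.0066 × 139/365) = 432.89 · e^0.002513 = 432.89 × 1.002516 = ₹433.9792
Market ₹451.27 > fair ₹433.9792: forward overpriced → cash-and-carry (buy spot, short the forward).
At maturity, profit = |F_mkt − F*| = |451.27 − 433.9792| = ₹17.29 per share

₹17.29 per share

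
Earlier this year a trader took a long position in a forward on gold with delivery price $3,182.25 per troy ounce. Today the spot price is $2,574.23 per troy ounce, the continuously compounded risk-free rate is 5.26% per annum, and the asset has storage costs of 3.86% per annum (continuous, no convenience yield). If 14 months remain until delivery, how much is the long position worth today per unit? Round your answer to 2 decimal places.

-$300.03 per troy ounce

Current fair forward for the remaining 14 months: F = S·e^((r + u)·T), (r + u) = 0.0526 + 0.0386 = 0.0912
F = 2574.23 · e^(0.0912 × 14/12) = 2574.23 × 1.11226669 = 2863.2303
Value of long forward = (F − K)·e^(−rT) = (2863.2303 − 3182.25) · e^(−0.0526·14/12)
= -319.0197 × 0.94047833 = -300.03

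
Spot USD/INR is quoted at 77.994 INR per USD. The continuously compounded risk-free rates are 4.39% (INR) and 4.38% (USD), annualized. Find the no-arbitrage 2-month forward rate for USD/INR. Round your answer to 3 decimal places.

F = S·e^((r_INR − r_USD)T) = 77.994 · e^((0.0439 − 0.0438) × 2/12)
= 77.994 · e^0.000017 = 77.994 × 1.000017
F = 77.995 INR per USD

77.995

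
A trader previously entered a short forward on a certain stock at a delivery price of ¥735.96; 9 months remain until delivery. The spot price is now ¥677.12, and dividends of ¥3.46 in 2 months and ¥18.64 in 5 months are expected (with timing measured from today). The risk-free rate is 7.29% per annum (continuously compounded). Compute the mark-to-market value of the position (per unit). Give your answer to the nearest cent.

¥41.18

PV(remaining dividends) I = 3.46·e^(−0.0729·2/12) + 18.64·e^(−0.0729·5/12) = 21.5005
Current forward F = (S − I)·e^(rT) = (677.12 − 21.5005)·e^(0.0729·9/12) = 655.6195 × 1.056197 = 692.4633
Value (long) = (F − K)·e^(−rT) = (692.4633 − 735.96) × 0.946793 = -41.1824
Short position value = −(long value) = ¥41.18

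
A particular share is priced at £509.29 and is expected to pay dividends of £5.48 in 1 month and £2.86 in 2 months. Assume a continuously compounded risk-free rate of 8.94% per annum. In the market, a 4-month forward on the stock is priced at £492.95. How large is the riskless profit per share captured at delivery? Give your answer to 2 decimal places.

£23.24 per share

PV(dividends) I = 5.48·e^(−0.0894·1/12) + 2.86·e^(−0.0894·2/12) = 8.2570
Fair forward F* = (S − I)·e^(rT) = (509.29 − 8.2570)·e^0.029800 = 501.0330 × 1.030248 = 516.1882
Market £492.95 < fair 516.1882: forward underpriced → reverse cash-and-carry (short the stock, invest proceeds at r, pay the dividends, go long the forward).
Profit at T = |F_mkt − F*| = |492.95 − 516.1882| = £23.24 per share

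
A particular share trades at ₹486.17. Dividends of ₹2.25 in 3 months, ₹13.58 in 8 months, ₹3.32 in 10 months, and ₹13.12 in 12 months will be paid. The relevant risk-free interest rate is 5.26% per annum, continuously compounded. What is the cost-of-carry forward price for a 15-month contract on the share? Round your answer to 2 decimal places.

PV(dividends) I = 2.25·e^(−0.0526·3/12) + 13.58·e^(−0.0526·8/12) + 3.32·e^(−0.0526·10/12) + 13.12·e^(−0.0526·12/12)
I = 2.2206 + 13.1120 + 3.1776 + 12.4477 = 30.9579
F = (S − I)·e^(rT) = (486.17 − 30.9579) · e^(0.0526·15/12)
= 455.2121 · e^0.065750 = 455.2121 × 1.067960 = ₹486.15

₹486.15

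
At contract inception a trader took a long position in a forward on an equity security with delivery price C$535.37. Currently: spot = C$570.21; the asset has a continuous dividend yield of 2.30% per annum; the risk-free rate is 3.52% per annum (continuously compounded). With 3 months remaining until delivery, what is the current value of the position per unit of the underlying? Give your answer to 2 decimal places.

Current fair forward for the remaining 3 months: F = S·e^((r − q)·T), (r − q) = 0.0352 − 0.0230 = 0.0122
F = 570.21 · e^(0.0122 × 3/12) = 570.21 × 1.003055 = 571.9520
Value of long forward = (F − K)·e^(−rT) = (571.9520 − 535.37) · e^(−0.0352·3/12)
= 36.5820 × 0.991239 = 36.26

C$36.26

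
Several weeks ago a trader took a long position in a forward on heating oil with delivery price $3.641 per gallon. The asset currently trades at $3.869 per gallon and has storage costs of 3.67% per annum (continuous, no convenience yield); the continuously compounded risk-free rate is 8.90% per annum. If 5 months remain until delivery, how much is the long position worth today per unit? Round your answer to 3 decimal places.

Current fair forward for the remaining 5 months: F = S·e^((r + u)·T), (r + u) = 0.0890 + 0.0367 = 0.1257
F = 3.869 · e^(0.1257 × 5/12) = 3.869 × 1.053771 = 4.0770
Value of long forward = (F − K)·e^(−rT) = (4.0770 − 3.641) · e^(−0.0890·5/12)
= 0.4360 × 0.963596 = 0.420

$0.420 per gallon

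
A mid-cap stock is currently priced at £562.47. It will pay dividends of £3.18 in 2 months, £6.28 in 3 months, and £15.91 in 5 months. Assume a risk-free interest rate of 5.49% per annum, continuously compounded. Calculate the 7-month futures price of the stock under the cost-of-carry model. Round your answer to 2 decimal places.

PV(dividends) I = 3.18·e^(−0.0549·2/12) + 6.28·e^(−0.0549·3/12) + 15.91·e^(−0.0549·5/12)
I = 3.1510 + 6.1944 + 15.5502 = 24.8956
F = (S − I)·e^(rT) = (562.47 − 24.8956) · e^(0.0549·7/12)
= 537.5744 · e^0.032025 = 537.5744 × 1.032543 = £555.07

£555.07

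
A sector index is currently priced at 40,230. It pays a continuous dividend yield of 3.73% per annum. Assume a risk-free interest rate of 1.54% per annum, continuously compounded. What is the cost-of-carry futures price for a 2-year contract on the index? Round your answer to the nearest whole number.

F = S·e^((r − q)T) = 40230 · e^((0.0154 − 0.0373) × 2)
= 40230 · e^-0.043800 = 40230 × 0.957145
F = 38,506

38,506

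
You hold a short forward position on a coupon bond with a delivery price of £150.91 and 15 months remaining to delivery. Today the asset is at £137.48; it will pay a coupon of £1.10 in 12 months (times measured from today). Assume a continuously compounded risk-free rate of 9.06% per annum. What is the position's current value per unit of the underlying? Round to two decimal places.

PV(remaining coupons) I = 1.10·e^(−0.0906·12/12) = 1.0047
Current forward F = (S − I)·e^(rT) = (137.48 − 1.0047)·e^(0.0906·15/12) = 136.4753 × 1.119912 = 152.8403
Value (long) = (F − K)·e^(−rT) = (152.8403 − 150.91) × 0.892927 = 1.7236
Short position value = −(long value) = -£1.72

-£1.72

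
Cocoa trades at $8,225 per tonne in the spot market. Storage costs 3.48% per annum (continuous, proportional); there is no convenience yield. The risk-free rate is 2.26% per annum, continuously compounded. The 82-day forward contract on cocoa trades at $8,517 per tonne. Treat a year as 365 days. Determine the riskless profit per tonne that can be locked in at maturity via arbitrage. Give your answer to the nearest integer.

Fair forward: F* = S·e^(carry·T), with carry = (r + u) = 0.0226 + 0.0348 = 0.0574
F* = 8225 · e^(0.0574 × 82/365) = 8225 · e^0.012895 = 8225 × 1.012978 = $8331.7440
Market $8517 > fair $8331.7440: forward overpriced → cash-and-carry (buy spot, short the forward).
At maturity, profit = |F_mkt − F*| = |8517 − 8331.7440| = $185 per tonne

$185 per tonne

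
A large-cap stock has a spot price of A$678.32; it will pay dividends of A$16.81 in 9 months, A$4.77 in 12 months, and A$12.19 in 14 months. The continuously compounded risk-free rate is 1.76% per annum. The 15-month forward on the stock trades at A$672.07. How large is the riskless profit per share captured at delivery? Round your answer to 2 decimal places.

A$12.62 per share

PV(dividends) I = 16.81·e^(−0.0176·9/12) + 4.77·e^(−0.0176·12/12) + 12.19·e^(−0.0176·14/12) = 33.2186
Fair forward F* = (S − I)·e^(rT) = (678.32 − 33.2186)·e^0.022000 = 645.1014 × 1.022244 = 659.4510
Market A$672.07 > fair 659.4510: forward overpriced → cash-and-carry (borrow at r, buy the stock and collect the dividends, short the forward).
Profit at T = |F_mkt − F*| = |672.07 − 659.4510| = A$12.62 per share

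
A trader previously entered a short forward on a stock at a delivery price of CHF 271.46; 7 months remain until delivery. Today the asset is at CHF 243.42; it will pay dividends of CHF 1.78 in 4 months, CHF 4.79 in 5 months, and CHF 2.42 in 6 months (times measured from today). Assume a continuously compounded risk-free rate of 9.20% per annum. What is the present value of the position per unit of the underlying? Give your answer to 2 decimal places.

PV(remaining dividends) I = 1.78·e^(−0.0920·4/12) + 4.79·e^(−0.0920·5/12) + 2.42·e^(−0.0920·6/12) = 8.6473
Current forward F = (S − I)·e^(rT) = (243.42 − 8.6473)·e^(0.0920·7/12) = 234.7727 × 1.055133 = 247.7164
Value (long) = (F − K)·e^(−rT) = (247.7164 − 271.46) × 0.947748 = -22.5029
Short position value = −(long value) = CHF 22.50

CHF 22.50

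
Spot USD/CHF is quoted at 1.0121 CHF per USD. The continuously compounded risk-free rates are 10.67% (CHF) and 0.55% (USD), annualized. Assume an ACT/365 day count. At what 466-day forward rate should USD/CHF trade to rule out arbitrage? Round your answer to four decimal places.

F = S·e^((r_CHF − r_USD)T) = 1.0121 · e^((0.1067 − 0.0055) × 466/365)
= 1.0121 · e^0.129203 = 1.0121 × 1.137921
F = 1.1517 CHF per USD

1.1517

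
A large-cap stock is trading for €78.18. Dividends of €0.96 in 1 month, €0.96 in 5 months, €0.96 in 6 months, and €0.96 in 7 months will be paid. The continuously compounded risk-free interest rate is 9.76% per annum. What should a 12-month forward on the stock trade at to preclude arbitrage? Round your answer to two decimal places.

PV(dividends) I = 0.96·e^(−0.0976·1/12) + 0.96·e^(−0.0976·5/12) + 0.96·e^(−0.0976·6/12) + 0.96·e^(−0.0976·7/12)
I = 0.9522 + 0.9217 + 0.9143 + 0.9069 = 3.6951
F = (S − I)·e^(rT) = (78.18 − 3.6951) · e^(0.0976·12/12)
= 74.4849 · e^0.097600 = 74.4849 × 1.102522 = €82.12

€82.12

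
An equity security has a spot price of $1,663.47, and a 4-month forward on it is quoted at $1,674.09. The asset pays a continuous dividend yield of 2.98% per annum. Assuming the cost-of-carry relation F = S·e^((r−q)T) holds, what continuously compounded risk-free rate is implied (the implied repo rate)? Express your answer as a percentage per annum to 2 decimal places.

From F = S·e^((r−q)T): (r − q) = ln(F/S)/T
ln(1674.09/1663.47) = ln(1.006384) = 0.006364
(r − q) = 0.006364 / (4/12) = 0.019092
r = ln(F/S)/T + q = 0.019092 + 0.0298 = 0.048892
r = 4.89%

4.89%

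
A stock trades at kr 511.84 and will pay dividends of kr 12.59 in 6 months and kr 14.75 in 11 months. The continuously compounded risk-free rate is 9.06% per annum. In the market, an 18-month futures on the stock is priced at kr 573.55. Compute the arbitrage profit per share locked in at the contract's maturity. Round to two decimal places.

PV(dividends) I = 12.59·e^(−0.0906·6/12) + 14.75·e^(−0.0906·11/12) = 25.6069
Fair futures F* = (S − I)·e^(rT) = (511.84 − 25.6069)·e^0.135900 = 486.2331 × 1.145567 = 557.0126
Market kr 573.55 > fair 557.0126: forward overpriced → cash-and-carry (borrow at r, buy the stock and collect the dividends, short the forward).
Profit at T = |F_mkt − F*| = |573.55 − 557.0126| = kr 16.54 per share

kr 16.54 per share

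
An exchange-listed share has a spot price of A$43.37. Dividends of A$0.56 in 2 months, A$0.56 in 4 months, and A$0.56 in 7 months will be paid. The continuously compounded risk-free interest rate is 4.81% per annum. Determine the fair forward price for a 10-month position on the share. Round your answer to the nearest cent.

A$43.43

PV(dividends) I = 0.56·e^(−0.0481·2/12) + 0.56·e^(−0.0481·4/12) + 0.56·e^(−0.0481·7/12)
I = 0.5555 + 0.5511 + 0.5445 = 1.6511
F = (S − I)·e^(rT) = (43.37 − 1.6511) · e^(0.0481·10/12)
= 41.7189 · e^0.040083 = 41.7189 × 1.040897 = A$43.43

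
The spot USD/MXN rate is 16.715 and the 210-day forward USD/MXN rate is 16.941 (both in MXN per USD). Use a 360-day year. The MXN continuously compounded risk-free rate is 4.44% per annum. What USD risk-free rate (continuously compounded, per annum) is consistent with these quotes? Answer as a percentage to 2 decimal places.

F = S·e^((r_MXN − r_USD)T) ⇒ r_USD = r_MXN − ln(F/S)/T
ln(16.941/16.715) = 0.013430; /(210/360) = 0.023023
r_USD = 0.0444 − 0.023023 = 0.021377
r_USD = 2.14%

2.14%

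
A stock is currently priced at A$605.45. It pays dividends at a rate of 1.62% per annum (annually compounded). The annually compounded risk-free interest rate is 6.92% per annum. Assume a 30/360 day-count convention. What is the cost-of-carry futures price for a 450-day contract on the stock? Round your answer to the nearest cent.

F = S · (1+r)^T / (1+q)^T
= 605.45 × 1.087236 / 1.020291 = 605.45 × 1.065614
F = A$645.18

A$645.18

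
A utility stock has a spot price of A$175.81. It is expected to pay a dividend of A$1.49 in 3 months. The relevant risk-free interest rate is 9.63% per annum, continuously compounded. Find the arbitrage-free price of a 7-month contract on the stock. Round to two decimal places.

PV(dividends) I = 1.49·e^(−0.0963·3/12)
I = 1.4546
F = (S − I)·e^(rT) = (175.81 − 1.4546) · e^(0.0963·7/12)
= 174.3554 · e^0.056175 = 174.3554 × 1.057783 = A$184.43

A$184.43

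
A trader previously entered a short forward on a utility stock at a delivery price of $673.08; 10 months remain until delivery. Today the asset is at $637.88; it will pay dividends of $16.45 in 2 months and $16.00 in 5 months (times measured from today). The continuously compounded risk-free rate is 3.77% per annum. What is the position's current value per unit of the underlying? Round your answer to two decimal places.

$46.48

PV(remaining dividends) I = 16.45·e^(−0.0377·2/12) + 16.00·e^(−0.0377·5/12) = 32.0976
Current forward F = (S − I)·e^(rT) = (637.88 − 32.0976)·e^(0.0377·10/12) = 605.7824 × 1.031915 = 625.1159
Value (long) = (F − K)·e^(−rT) = (625.1159 − 673.08) × 0.969072 = -46.4807
Short position value = −(long value) = $46.48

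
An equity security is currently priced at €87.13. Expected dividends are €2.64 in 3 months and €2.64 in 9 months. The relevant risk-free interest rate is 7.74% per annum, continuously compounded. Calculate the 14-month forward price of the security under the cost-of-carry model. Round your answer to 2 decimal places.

€89.80

PV(dividends) I = 2.64·e^(−0.0774·3/12) + 2.64·e^(−0.0774·9/12)
I = 2.5894 + 2.4911 = 5.0805
F = (S − I)·e^(rT) = (87.13 − 5.0805) · e^(0.0774·14/12)
= 82.0495 · e^0.090300 = 82.0495 × 1.094503 = €89.80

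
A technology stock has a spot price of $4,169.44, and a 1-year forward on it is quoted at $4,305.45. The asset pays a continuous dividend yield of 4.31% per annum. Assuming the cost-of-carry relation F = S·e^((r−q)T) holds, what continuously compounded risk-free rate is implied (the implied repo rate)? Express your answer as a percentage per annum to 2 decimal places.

7.52%

From F = S·e^((r−q)T): (r − q) = ln(F/S)/T
ln(4305.45/4169.44) = ln(1.032621) = 0.032100
(r − q) = 0.032100 / (1) = 0.032100
r = ln(F/S)/T + q = 0.032100 + 0.0431 = 0.075200
r = 7.52%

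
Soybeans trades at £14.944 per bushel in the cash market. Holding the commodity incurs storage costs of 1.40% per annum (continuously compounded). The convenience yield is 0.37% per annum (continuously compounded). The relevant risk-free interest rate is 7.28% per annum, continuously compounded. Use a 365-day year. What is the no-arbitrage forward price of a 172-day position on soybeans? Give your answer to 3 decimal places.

£15.541 per bushel

Net carry = r + u − y = 0.0728 + 0.0140 − 0.0037 = 0.0831
F = S·e^((r+u−y)T) = 14.944 · e^(0.0831 × 172/365) = 14.944 · e^0.039159
= 14.944 × 1.039936 = £15.541 per bushel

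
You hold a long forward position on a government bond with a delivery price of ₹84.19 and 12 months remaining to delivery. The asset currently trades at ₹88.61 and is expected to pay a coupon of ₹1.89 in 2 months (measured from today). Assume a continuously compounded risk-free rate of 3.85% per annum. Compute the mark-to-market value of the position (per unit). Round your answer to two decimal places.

PV(remaining coupons) I = 1.89·e^(−0.0385·2/12) = 1.8779
Current forward F = (S − I)·e^(rT) = (88.61 − 1.8779)·e^(0.0385·12/12) = 86.7321 × 1.039251 = 90.1364
Value (long) = (F − K)·e^(−rT) = (90.1364 − 84.19) × 0.962232 = 5.7218
Value = ₹5.72

₹5.72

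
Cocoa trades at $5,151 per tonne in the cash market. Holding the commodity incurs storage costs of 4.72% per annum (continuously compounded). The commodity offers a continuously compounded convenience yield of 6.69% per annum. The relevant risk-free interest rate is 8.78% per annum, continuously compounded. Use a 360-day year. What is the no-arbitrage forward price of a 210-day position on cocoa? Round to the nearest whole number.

$5,360 per tonne

Net carry = r + u − y = 0.0878 + 0.0472 − 0.0669 = 0.0681
F = S·e^((r+u−y)T) = 5151 · e^(0.0681 × 210/360) = 5151 · e^0.039725
= 5151 × 1.040525 = $5,360 per tonne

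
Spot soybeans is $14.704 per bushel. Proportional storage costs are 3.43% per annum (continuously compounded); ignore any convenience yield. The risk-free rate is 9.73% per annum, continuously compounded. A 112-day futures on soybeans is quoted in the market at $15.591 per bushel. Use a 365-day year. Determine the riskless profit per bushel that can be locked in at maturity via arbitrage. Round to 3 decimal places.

$0.281 per bushel

Fair futures: F* = S·e^(carry·T), with carry = (r + u) = 0.0973 + 0.0343 = 0.1316
F* = 14.704 · e^(0.1316 × 112/365) = 14.704 · e^0.040381 = 14.704 × 1.041207 = $15.3099
Market $15.591 > fair $15.3099: forward overpriced → cash-and-carry (buy spot, short the forward).
At maturity, profit = |F_mkt − F*| = |15.591 − 15.3099| = $0.281 per bushel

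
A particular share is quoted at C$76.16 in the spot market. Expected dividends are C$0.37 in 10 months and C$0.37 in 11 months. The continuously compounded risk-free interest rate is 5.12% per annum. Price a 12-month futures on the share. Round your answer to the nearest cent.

C$79.42

PV(dividends) I = 0.37·e^(−0.0512·10/12) + 0.37·e^(−0.0512·11/12)
I = 0.3545 + 0.3530 = 0.7075
F = (S − I)·e^(rT) = (76.16 − 0.7075) · e^(0.0512·12/12)
= 75.4525 · e^0.051200 = 75.4525 × 1.052533 = C$79.42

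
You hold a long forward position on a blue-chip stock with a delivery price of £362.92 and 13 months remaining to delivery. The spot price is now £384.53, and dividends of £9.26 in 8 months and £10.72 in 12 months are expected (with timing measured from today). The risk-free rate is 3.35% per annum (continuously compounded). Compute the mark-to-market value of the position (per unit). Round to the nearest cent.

PV(remaining dividends) I = 9.26·e^(−0.0335·8/12) + 10.72·e^(−0.0335·12/12) = 19.4223
Current forward F = (S − I)·e^(rT) = (384.53 − 19.4223)·e^(0.0335·13/12) = 365.1077 × 1.036958 = 378.6014
Value (long) = (F − K)·e^(−rT) = (378.6014 − 362.92) × 0.964359 = 15.1225
Value = £15.12

£15.12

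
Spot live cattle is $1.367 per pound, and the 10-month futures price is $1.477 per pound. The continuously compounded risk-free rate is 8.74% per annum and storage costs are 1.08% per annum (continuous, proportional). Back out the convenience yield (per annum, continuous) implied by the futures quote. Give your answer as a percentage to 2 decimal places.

F = S·e^((r+u−y)T) ⇒ (r+u−y) = ln(F/S)/T
ln(1.477/1.367) = 0.077394; /T ⇒ 0.092873
y = r + u − ln(F/S)/T = 0.0874 + 0.0108 − 0.092873 = 0.005327
y = 0.53%

0.53%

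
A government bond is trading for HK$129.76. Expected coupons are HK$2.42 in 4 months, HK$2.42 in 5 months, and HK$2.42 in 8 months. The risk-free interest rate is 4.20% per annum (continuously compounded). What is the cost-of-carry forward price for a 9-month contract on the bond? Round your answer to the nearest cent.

HK$126.57

PV(coupons) I = 2.42·e^(−0.0420·4/12) + 2.42·e^(−0.0420·5/12) + 2.42·e^(−0.0420·8/12)
I = 2.3864 + 2.3780 + 2.3532 = 7.1176
F = (S − I)·e^(rT) = (129.76 − 7.1176) · e^(0.0420·9/12)
= 122.6424 · e^0.031500 = 122.6424 × 1.032001 = HK$126.57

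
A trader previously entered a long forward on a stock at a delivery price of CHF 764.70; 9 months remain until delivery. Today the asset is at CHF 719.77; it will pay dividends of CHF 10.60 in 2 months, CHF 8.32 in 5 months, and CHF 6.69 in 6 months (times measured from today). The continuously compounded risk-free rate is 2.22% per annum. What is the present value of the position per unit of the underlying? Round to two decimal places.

PV(remaining dividends) I = 10.60·e^(−0.0222·2/12) + 8.32·e^(−0.0222·5/12) + 6.69·e^(−0.0222·6/12) = 25.4204
Current forward F = (S − I)·e^(rT) = (719.77 − 25.4204)·e^(0.0222·9/12) = 694.3496 × 1.016789 = 706.0070
Value (long) = (F − K)·e^(−rT) = (706.0070 − 764.70) × 0.983488 = -57.7239
Value = -CHF 57.72

-CHF 57.72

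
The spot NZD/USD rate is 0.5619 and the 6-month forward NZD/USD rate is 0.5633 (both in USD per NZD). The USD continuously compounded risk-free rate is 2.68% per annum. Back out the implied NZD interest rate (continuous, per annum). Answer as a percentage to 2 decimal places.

F = S·e^((r_USD − r_NZD)T) ⇒ r_NZD = r_USD − ln(F/S)/T
ln(0.5633/0.5619) = 0.002488; /(6/12) = 0.004976
r_NZD = 0.0268 − 0.004976 = 0.021824
r_NZD = 2.18%

2.18%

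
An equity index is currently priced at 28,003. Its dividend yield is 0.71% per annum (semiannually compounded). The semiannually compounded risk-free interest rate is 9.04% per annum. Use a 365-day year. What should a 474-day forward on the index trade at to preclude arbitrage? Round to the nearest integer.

F = S · (1+r/2)^(2T) / (1+q/2)^(2T)
= 28003 × 1.121672 / 1.009246 = 28003 × 1.111396
F = 31,122

31,122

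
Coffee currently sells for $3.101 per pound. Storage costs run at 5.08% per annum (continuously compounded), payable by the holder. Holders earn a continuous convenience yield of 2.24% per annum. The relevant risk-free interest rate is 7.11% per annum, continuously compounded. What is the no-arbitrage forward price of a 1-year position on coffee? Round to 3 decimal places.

$3.425 per pound

Net carry = r + u − y = 0.0711 + 0.0508 − 0.0224 = 0.0995
F = S·e^((r+u−y)T) = 3.101 · e^(0.0995 × 1) = 3.101 · e^0.099500
= 3.101 × 1.104618 = $3.425 per pound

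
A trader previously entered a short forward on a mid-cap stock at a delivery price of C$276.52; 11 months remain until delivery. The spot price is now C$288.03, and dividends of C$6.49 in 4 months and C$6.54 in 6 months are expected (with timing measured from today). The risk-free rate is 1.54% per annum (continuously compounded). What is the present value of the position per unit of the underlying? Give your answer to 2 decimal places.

-C$2.44

PV(remaining dividends) I = 6.49·e^(−0.0154·4/12) + 6.54·e^(−0.0154·6/12) = 12.9466
Current forward F = (S − I)·e^(rT) = (288.03 − 12.9466)·e^(0.0154·11/12) = 275.0834 × 1.014217 = 278.9943
Value (long) = (F − K)·e^(−rT) = (278.9943 − 276.52) × 0.985983 = 2.4396
Short position value = −(long value) = -C$2.44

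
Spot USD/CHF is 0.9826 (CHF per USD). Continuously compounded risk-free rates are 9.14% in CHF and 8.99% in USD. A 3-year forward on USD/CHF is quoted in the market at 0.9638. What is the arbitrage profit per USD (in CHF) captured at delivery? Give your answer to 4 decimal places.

0.0232 per USD (in CHF)

Fair forward: F* = S·e^(carry·T), with carry = (r_CHF − r_USD) = 0.0914 − 0.0899 = 0.0015
F* = 0.9826 · e^(0.0015 × 3) = 0.9826 · e^0.004500 = 0.9826 × 1.004510 = 0.9870
Market 0.9638 < fair 0.9870: forward underpriced → reverse cash-and-carry (short spot, go long the forward).
At maturity, profit = |F_mkt − F*| = |0.9638 − 0.9870| = 0.0232 per USD (in CHF)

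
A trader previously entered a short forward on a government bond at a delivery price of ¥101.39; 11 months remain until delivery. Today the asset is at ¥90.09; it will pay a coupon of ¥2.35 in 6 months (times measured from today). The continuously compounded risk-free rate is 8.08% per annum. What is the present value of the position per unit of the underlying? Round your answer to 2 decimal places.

PV(remaining coupons) I = 2.35·e^(−0.0808·6/12) = 2.2570
Current forward F = (S − I)·e^(rT) = (90.09 − 2.2570)·e^(0.0808·11/12) = 87.8330 × 1.076879 = 94.5855
Value (long) = (F − K)·e^(−rT) = (94.5855 − 101.39) × 0.928610 = -6.3187
Short position value = −(long value) = ¥6.32

¥6.32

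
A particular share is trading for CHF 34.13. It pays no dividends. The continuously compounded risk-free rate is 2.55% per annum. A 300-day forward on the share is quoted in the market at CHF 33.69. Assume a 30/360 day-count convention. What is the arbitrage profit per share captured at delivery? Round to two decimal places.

CHF 1.17 per share

Fair forward: F* = S·e^(carry·T), with carry = r = 0.0255
F* = 34.13 · e^(0.0255 × 300/360) = 34.13 · e^0.021250 = 34.13 × 1.021477 = CHF 34.8630
Market CHF 33.69 < fair CHF 34.8630: forward underpriced → reverse cash-and-carry (short spot, go long the forward).
At maturity, profit = |F_mkt − F*| = |33.69 − 34.8630| = CHF 1.17 per share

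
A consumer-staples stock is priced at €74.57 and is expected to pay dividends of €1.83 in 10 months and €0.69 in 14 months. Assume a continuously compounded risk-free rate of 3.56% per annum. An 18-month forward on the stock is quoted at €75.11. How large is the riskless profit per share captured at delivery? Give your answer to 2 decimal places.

PV(dividends) I = 1.83·e^(−0.0356·10/12) + 0.69·e^(−0.0356·14/12) = 2.4384
Fair forward F* = (S − I)·e^(rT) = (74.57 − 2.4384)·e^0.053400 = 72.1316 × 1.054852 = 76.0882
Market €75.11 < fair 76.0882: forward underpriced → reverse cash-and-carry (short the stock, invest proceeds at r, pay the dividends, go long the forward).
Profit at T = |F_mkt − F*| = |75.11 − 76.0882| = €0.98 per share

€0.98 per share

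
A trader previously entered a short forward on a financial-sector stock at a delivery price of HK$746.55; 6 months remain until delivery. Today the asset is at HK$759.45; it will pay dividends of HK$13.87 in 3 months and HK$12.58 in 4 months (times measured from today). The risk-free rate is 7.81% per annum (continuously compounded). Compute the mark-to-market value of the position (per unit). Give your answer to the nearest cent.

PV(remaining dividends) I = 13.87·e^(−0.0781·3/12) + 12.58·e^(−0.0781·4/12) = 25.8585
Current forward F = (S − I)·e^(rT) = (759.45 − 25.8585)·e^(0.0781·6/12) = 733.5915 × 1.039822 = 762.8046
Value (long) = (F − K)·e^(−rT) = (762.8046 − 746.55) × 0.961703 = 15.6321
Short position value = −(long value) = -HK$15.63

-HK$15.63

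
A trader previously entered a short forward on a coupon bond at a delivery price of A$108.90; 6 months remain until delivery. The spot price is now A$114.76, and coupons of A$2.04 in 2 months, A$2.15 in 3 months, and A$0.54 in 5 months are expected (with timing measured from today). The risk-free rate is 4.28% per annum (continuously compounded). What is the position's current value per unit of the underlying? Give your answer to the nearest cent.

PV(remaining coupons) I = 2.04·e^(−0.0428·2/12) + 2.15·e^(−0.0428·3/12) + 0.54·e^(−0.0428·5/12) = 4.6831
Current forward F = (S − I)·e^(rT) = (114.76 − 4.6831)·e^(0.0428·6/12) = 110.0769 × 1.021631 = 112.4580
Value (long) = (F − K)·e^(−rT) = (112.4580 − 108.90) × 0.978827 = 3.4827
Short position value = −(long value) = -A$3.48

-A$3.48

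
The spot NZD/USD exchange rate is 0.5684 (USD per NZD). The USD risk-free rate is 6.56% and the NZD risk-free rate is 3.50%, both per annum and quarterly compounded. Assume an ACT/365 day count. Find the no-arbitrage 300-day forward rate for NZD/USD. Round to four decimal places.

0.5827

By covered interest parity, F = S · (1+r_USD/4)^(4T) / (1+r_NZD/4)^(4T)
= 0.5684 × 1.054936 / 1.029056 = 0.5684 × 1.025149
F = 0.5827 USD per NZD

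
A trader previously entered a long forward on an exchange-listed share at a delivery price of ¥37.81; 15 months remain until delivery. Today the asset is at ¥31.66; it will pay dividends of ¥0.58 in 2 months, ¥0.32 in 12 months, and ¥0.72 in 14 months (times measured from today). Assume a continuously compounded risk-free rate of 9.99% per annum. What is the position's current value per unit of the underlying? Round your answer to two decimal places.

-¥3.21

PV(remaining dividends) I = 0.58·e^(−0.0999·2/12) + 0.32·e^(−0.0999·12/12) + 0.72·e^(−0.0999·14/12) = 1.5008
Current forward F = (S − I)·e^(rT) = (31.66 − 1.5008)·e^(0.0999·15/12) = 30.1592 × 1.133007 = 34.1706
Value (long) = (F − K)·e^(−rT) = (34.1706 − 37.81) × 0.882607 = -3.2122
Value = -¥3.21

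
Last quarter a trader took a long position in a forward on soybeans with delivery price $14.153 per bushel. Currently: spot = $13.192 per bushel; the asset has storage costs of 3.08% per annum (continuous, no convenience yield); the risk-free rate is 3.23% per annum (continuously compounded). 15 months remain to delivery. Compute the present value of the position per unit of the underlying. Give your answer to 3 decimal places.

$0.117 per bushel

Current fair forward for the remaining 15 months: F = S·e^((r + u)·T), (r + u) = 0.0323 + 0.0308 = 0.0631
F = 13.192 · e^(0.0631 × 15/12) = 13.192 × 1.082069 = 14.2747
Value of long forward = (F − K)·e^(−rT) = (14.2747 − 14.153) · e^(−0.0323·15/12)
= 0.1217 × 0.960429 = 0.117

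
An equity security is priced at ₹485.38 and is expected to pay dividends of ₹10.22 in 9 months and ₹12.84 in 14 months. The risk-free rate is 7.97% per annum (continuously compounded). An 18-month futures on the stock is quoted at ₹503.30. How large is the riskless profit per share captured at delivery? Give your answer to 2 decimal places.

PV(dividends) I = 10.22·e^(−0.0797·9/12) + 12.84·e^(−0.0797·14/12) = 21.3269
Fair futures F* = (S − I)·e^(rT) = (485.38 − 21.3269)·e^0.119550 = 464.0531 × 1.126990 = 522.9832
Market ₹503.30 < fair 522.9832: forward underpriced → reverse cash-and-carry (short the stock, invest proceeds at r, pay the dividends, go long the forward).
Profit at T = |F_mkt − F*| = |503.30 − 522.9832| = ₹19.68 per share

₹19.68 per share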